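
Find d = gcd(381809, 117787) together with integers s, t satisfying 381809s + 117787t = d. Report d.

1

Apply Euclid's algorithm to 381809 and 117787:
381809 = 3×117787 + 28448
117787 = 4×28448 + 3995
28448 = 7×3995 + 483
3995 = 8×483 + 131
483 = 3×131 + 90
131 = 1×90 + 41
90 = 2×41 + 8
41 = 5×8 + 1
8 = 8×1 + 0
gcd(381809, 117787) = 1.
Express as a combination:
1 = 41 − 5·8
1 = −5·90 + 11·41
1 = 11·131 − 16·90
1 = −16·483 + 59·131
1 = 59·3995 − 488·483
1 = −488·28448 + 3475·3995
1 = 3475·117787 − 14388·28448
1 = −14388·381809 + 46639·117787
So 1 = (-14388)·381809 + (46639)·117787.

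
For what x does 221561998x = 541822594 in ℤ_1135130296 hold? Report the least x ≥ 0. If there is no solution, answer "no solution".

First find gcd(221561998, 1135130296):
1135130296 = 5*221561998 + 27320306
221561998 = 8*27320306 + 2999550
27320306 = 9*2999550 + 324356
2999550 = 9*324356 + 80346
324356 = 4*80346 + 2972
80346 = 27*2972 + 102
2972 = 29*102 + 14
102 = 7*14 + 4
14 = 3*4 + 2
4 = 2*2 + 0
gcd = 2 and 2 | 541822594, so solutions exist. Divide through by 2: 110780999x ≡ 270911297 (mod 567565148).
Now find 110780999⁻¹ mod 567565148:
567565148 = 5×110780999 + 13660153
110780999 = 8×13660153 + 1499775
13660153 = 9×1499775 + 162178
1499775 = 9×162178 + 40173
162178 = 4×40173 + 1486
40173 = 27×1486 + 51
1486 = 29×51 + 7
51 = 7×7 + 2
7 = 3×2 + 1
2 = 2×1 + 0
Back-substitute:
1 = 7 − 3·2
1 = −3·51 + 22·7
1 = 22·1486 − 641·51
1 = −641·40173 + 17329·1486
1 = 17329·162178 − 69957·40173
1 = −69957·1499775 + 646942·162178
1 = 646942·13660153 − 5892435·1499775
1 = −5892435·110780999 + 47786422·13660153
1 = 47786422·567565148 − 244824545·110780999
So 110780999·(-244824545) ≡ 1 (mod 567565148), i.e. 110780999⁻¹ ≡ 322740603.
Then x ≡ 322740603·270911297 ≡ 252668931 (mod 567565148); the smallest non-negative solution is x = 252668931.

252668931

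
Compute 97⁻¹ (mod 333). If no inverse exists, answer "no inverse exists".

103

Run Euclid on (333, 97):
333 = 3·97 + 42
97 = 2·42 + 13
42 = 3·13 + 3
13 = 4·3 + 1
3 = 3·1 + 0
The gcd is 1. Working backward:
1 = 13 − 4·3
1 = −4·42 + 13·13
1 = 13·97 − 30·42
1 = −30·333 + 103·97
So 97·103 ≡ 1 (mod 333).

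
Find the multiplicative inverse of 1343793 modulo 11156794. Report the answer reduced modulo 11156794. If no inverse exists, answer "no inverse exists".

no inverse exists

Compute gcd(1343793, 11156794):
11156794 = 8×1343793 + 406450
1343793 = 3×406450 + 124443
406450 = 3×124443 + 33121
124443 = 3×33121 + 25080
33121 = 1×25080 + 8041
25080 = 3×8041 + 957
8041 = 8×957 + 385
957 = 2×385 + 187
385 = 2×187 + 11
187 = 17×11 + 0
The gcd is 11, not 1, hence no inverse exists.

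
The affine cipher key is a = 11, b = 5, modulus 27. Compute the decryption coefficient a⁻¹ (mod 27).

5

Run Euclid on (27, 11):
27 = 2×11 + 5
11 = 2×5 + 1
5 = 5×1 + 0
The gcd is 1. Working backward:
1 = 11 − 2·5
1 = −2·27 + 5·11
So 11·5 ≡ 1 (mod 27).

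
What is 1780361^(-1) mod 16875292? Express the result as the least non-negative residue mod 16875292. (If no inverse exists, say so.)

8212089

Extended Euclidean algorithm:
16875292 = 9×1780361 + 852043
1780361 = 2×852043 + 76275
852043 = 11×76275 + 13018
76275 = 5×13018 + 11185
13018 = 1×11185 + 1833
11185 = 6×1833 + 187
1833 = 9×187 + 150
187 = 1×150 + 37
150 = 4×37 + 2
37 = 18×2 + 1
2 = 2×1 + 0
The gcd is 1. Working backward:
1 = 37 − 18·2
1 = −18·150 + 73·37
1 = 73·187 − 91·150
1 = −91·1833 + 892·187
1 = 892·11185 − 5443·1833
1 = −5443·13018 + 6335·11185
1 = 6335·76275 − 37118·13018
1 = −37118·852043 + 414633·76275
1 = 414633·1780361 − 866384·852043
1 = −866384·16875292 + 8212089·1780361
So 1780361·8212089 ≡ 1 (mod 16875292).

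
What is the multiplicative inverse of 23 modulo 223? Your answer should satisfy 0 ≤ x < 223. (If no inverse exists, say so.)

97

Extended Euclidean algorithm:
223 = 9·23 + 16
23 = 1·16 + 7
16 = 2·7 + 2
7 = 3·2 + 1
2 = 2·1 + 0
Since gcd(23, 223) = 1, back-substitute to write 1 as a combination:
1 = 7 − 3·2
1 = −3·16 + 7·7
1 = 7·23 − 10·16
1 = −10·223 + 97·23
So 23·97 ≡ 1 (mod 223).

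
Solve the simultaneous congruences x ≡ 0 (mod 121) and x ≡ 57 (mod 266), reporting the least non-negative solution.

Write x = 0 + 121·k. Then 121·k ≡ 57 − 0 ≡ 57 (mod 266).
Need 121⁻¹ mod 266. Extended Euclid on (266, 121):
266 = 2*121 + 24
121 = 5*24 + 1
24 = 24*1 + 0
Back-substitute:
1 = 121 − 5·24
1 = −5·266 + 11·121
121⁻¹ ≡ 11 (mod 266), so k ≡ 11·57 ≡ 95 (mod 266).
x = 0 + 121·95 = 11495.

11495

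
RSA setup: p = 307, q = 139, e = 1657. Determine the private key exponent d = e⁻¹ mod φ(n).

φ(n) = (p−1)(q−1) = 306·138 = 42228.
Need d with 1657·d ≡ 1 (mod 42228). Apply the extended Euclidean algorithm:
42228 = 25×1657 + 803
1657 = 2×803 + 51
803 = 15×51 + 38
51 = 1×38 + 13
38 = 2×13 + 12
13 = 1×12 + 1
12 = 12×1 + 0
Back-substitute:
1 = 13 − 12
1 = −38 + 3·13
1 = 3·51 − 4·38
1 = −4·803 + 63·51
1 = 63·1657 − 130·803
1 = −130·42228 + 3313·1657
So 1657·3313 ≡ 1 (mod 42228), hence d = 3313.

3313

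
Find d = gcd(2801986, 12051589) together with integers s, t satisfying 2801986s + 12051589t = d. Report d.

11

Repeated division:
12051589 = 4×2801986 + 843645
2801986 = 3×843645 + 271051
843645 = 3×271051 + 30492
271051 = 8×30492 + 27115
30492 = 1×27115 + 3377
27115 = 8×3377 + 99
3377 = 34×99 + 11
99 = 9×11 + 0
gcd(2801986, 12051589) = 11.
Back-substituting:
11 = 3377 − 34·99
11 = −34·27115 + 273·3377
11 = 273·30492 − 307·27115
11 = −307·271051 + 2729·30492
11 = 2729·843645 − 8494·271051
11 = −8494·2801986 + 28211·843645
11 = 28211·12051589 − 121338·2801986
So 11 = (28211)·12051589 + (-121338)·2801986.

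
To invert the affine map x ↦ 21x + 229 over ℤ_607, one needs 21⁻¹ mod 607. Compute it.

318

Extended Euclidean algorithm:
607 = 28·21 + 19
21 = 1·19 + 2
19 = 9·2 + 1
2 = 2·1 + 0
Since gcd(21, 607) = 1, back-substitute to write 1 as a combination:
1 = 19 − 9·2
1 = −9·21 + 10·19
1 = 10·607 − 289·21
Hence 21⁻¹ ≡ -289 ≡ 318 (mod 607).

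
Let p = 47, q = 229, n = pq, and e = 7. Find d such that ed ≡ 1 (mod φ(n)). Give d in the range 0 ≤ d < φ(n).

4495

φ(n) = (p−1)(q−1) = 46·228 = 10488.
Need d with 7·d ≡ 1 (mod 10488). Apply the extended Euclidean algorithm:
10488 = 1498·7 + 2
7 = 3·2 + 1
2 = 2·1 + 0
Back-substitute:
1 = 7 − 3·2
1 = −3·10488 + 4495·7
So 7·4495 ≡ 1 (mod 10488), hence d = 4495.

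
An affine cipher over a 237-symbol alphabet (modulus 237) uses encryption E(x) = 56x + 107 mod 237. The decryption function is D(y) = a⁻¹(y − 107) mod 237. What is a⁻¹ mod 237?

gcd(237, 56) by repeated division:
237 = 4×56 + 13
56 = 4×13 + 4
13 = 3×4 + 1
4 = 4×1 + 0
The gcd is 1. Working backward:
1 = 13 − 3·4
1 = −3·56 + 13·13
1 = 13·237 − 55·56
Thus 56·(-55) ≡ 1 (mod 237); reducing, -55 mod 237 = 182.

182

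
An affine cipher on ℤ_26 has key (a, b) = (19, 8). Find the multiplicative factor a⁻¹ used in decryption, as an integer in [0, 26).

gcd(26, 19) by repeated division:
26 = 1·19 + 7
19 = 2·7 + 5
7 = 1·5 + 2
5 = 2·2 + 1
2 = 2·1 + 0
The gcd is 1. Working backward:
1 = 5 − 2·2
1 = −2·7 + 3·5
1 = 3·19 − 8·7
1 = −8·26 + 11·19
So 19·11 ≡ 1 (mod 26).

11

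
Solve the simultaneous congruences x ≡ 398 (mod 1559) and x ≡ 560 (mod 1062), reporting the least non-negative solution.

Write x = 398 + 1559·k. Then 1559·k ≡ 560 − 398 ≡ 162 (mod 1062).
Need 1559⁻¹ mod 1062. Extended Euclid on (1062, 497):
1062 = 2·497 + 68
497 = 7·68 + 21
68 = 3·21 + 5
21 = 4·5 + 1
5 = 5·1 + 0
Back-substitute:
1 = 21 − 4·5
1 = −4·68 + 13·21
1 = 13·497 − 95·68
1 = −95·1062 + 203·497
1559⁻¹ ≡ 203 (mod 1062), so k ≡ 203·162 ≡ 1026 (mod 1062).
x = 398 + 1559·1026 = 1599932.

1599932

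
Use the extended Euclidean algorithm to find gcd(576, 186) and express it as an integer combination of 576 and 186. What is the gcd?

6

Repeated division:
576 = 3·186 + 18
186 = 10·18 + 6
18 = 3·6 + 0
gcd(576, 186) = 6.
Express as a combination:
6 = 186 − 10·18
6 = −10·576 + 31·186
So 6 = (-10)·576 + (31)·186.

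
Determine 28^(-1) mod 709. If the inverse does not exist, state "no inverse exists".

76

Apply the Euclidean algorithm to 709 and 28:
709 = 25·28 + 9
28 = 3·9 + 1
9 = 9·1 + 0
The gcd is 1. Working backward:
1 = 28 − 3·9
1 = −3·709 + 76·28
So 28·76 ≡ 1 (mod 709).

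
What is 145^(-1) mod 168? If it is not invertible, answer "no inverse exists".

Extended Euclidean algorithm:
168 = 1·145 + 23
145 = 6·23 + 7
23 = 3·7 + 2
7 = 3·2 + 1
2 = 2·1 + 0
The gcd is 1. Working backward:
1 = 7 − 3·2
1 = −3·23 + 10·7
1 = 10·145 − 63·23
1 = −63·168 + 73·145
So 145·73 ≡ 1 (mod 168).

73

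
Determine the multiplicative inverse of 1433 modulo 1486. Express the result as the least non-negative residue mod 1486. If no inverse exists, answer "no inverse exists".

757

Apply the Euclidean algorithm to 1486 and 1433:
1486 = 1×1433 + 53
1433 = 27×53 + 2
53 = 26×2 + 1
2 = 2×1 + 0
Since gcd(1433, 1486) = 1, back-substitute to write 1 as a combination:
1 = 53 − 26·2
1 = −26·1433 + 703·53
1 = 703·1486 − 729·1433
Hence 1433⁻¹ ≡ -729 ≡ 757 (mod 1486).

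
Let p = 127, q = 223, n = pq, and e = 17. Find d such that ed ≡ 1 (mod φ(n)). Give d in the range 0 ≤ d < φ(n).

19745

φ(n) = (p−1)(q−1) = 126·222 = 27972.
Need d with 17·d ≡ 1 (mod 27972). Apply the extended Euclidean algorithm:
27972 = 1645*17 + 7
17 = 2*7 + 3
7 = 2*3 + 1
3 = 3*1 + 0
Back-substitute:
1 = 7 − 2·3
1 = −2·17 + 5·7
1 = 5·27972 − 8227·17
So 17·(-8227) ≡ 1 (mod 27972), hence d ≡ -8227 ≡ 19745 (mod 27972).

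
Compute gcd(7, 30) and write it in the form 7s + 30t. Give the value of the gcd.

1

Repeated division:
30 = 4×7 + 2
7 = 3×2 + 1
2 = 2×1 + 0
gcd(7, 30) = 1.
Back-substituting:
1 = 7 − 3·2
1 = −3·30 + 13·7
So 1 = (-3)·30 + (13)·7.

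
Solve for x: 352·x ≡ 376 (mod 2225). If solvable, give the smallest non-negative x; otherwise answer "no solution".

First find gcd(352, 2225):
2225 = 6*352 + 113
352 = 3*113 + 13
113 = 8*13 + 9
13 = 1*9 + 4
9 = 2*4 + 1
4 = 4*1 + 0
gcd = 1, so a unique solution mod 2225 exists.
Back-substitute for the Bézout coefficients:
1 = 9 − 2·4
1 = −2·13 + 3·9
1 = 3·113 − 26·13
1 = −26·352 + 81·113
1 = 81·2225 − 512·352
So 352·(-512) ≡ 1 (mod 2225), giving 352⁻¹ ≡ 1713.
x ≡ 352⁻¹·376 ≡ 1713·376 ≡ 1063 (mod 2225).

1063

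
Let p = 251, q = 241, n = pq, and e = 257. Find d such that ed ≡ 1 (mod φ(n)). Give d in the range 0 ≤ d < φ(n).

47393

φ(n) = (p−1)(q−1) = 250·240 = 60000.
Need d with 257·d ≡ 1 (mod 60000). Apply the extended Euclidean algorithm:
60000 = 233×257 + 119
257 = 2×119 + 19
119 = 6×19 + 5
19 = 3×5 + 4
5 = 1×4 + 1
4 = 4×1 + 0
Back-substitute:
1 = 5 − 4
1 = −19 + 4·5
1 = 4·119 − 25·19
1 = −25·257 + 54·119
1 = 54·60000 − 12607·257
So 257·(-12607) ≡ 1 (mod 60000), hence d ≡ -12607 ≡ 47393 (mod 60000).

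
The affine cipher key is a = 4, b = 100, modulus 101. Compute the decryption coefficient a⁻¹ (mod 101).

Extended Euclidean algorithm:
101 = 25×4 + 1
4 = 4×1 + 0
gcd = 1, so the inverse exists. Back-substitute:
1 = 101 − 25·4
So 4·(-25) ≡ 1 (mod 101), and -25 ≡ 76 (mod 101).

76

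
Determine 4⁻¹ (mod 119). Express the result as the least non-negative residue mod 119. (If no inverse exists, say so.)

Extended Euclidean algorithm:
119 = 29×4 + 3
4 = 1×3 + 1
3 = 3×1 + 0
Since gcd(4, 119) = 1, back-substitute to write 1 as a combination:
1 = 4 − 3
1 = −119 + 30·4
So 4·30 ≡ 1 (mod 119).

30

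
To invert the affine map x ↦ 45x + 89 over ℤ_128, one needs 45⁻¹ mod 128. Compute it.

37

Extended Euclidean algorithm:
128 = 2*45 + 38
45 = 1*38 + 7
38 = 5*7 + 3
7 = 2*3 + 1
3 = 3*1 + 0
Since gcd(45, 128) = 1, back-substitute to write 1 as a combination:
1 = 7 − 2·3
1 = −2·38 + 11·7
1 = 11·45 − 13·38
1 = −13·128 + 37·45
So 45·37 ≡ 1 (mod 128).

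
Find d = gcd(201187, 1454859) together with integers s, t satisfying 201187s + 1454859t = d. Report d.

7

Apply Euclid's algorithm to 1454859 and 201187:
1454859 = 7×201187 + 46550
201187 = 4×46550 + 14987
46550 = 3×14987 + 1589
14987 = 9×1589 + 686
1589 = 2×686 + 217
686 = 3×217 + 35
217 = 6×35 + 7
35 = 5×7 + 0
gcd(201187, 1454859) = 7.
Back-substituting:
7 = 217 − 6·35
7 = −6·686 + 19·217
7 = 19·1589 − 44·686
7 = −44·14987 + 415·1589
7 = 415·46550 − 1289·14987
7 = −1289·201187 + 5571·46550
7 = 5571·1454859 − 40286·201187
So 7 = (5571)·1454859 + (-40286)·201187.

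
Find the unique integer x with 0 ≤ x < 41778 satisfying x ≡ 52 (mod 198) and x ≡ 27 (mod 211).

29356

Write x = 52 + 198·k. Then 198·k ≡ 27 − 52 ≡ 186 (mod 211).
Need 198⁻¹ mod 211. Extended Euclid on (211, 198):
211 = 1·198 + 13
198 = 15·13 + 3
13 = 4·3 + 1
3 = 3·1 + 0
Back-substitute:
1 = 13 − 4·3
1 = −4·198 + 61·13
1 = 61·211 − 65·198
198⁻¹ ≡ 146 (mod 211), so k ≡ 146·186 ≡ 148 (mod 211).
x = 52 + 198·148 = 29356.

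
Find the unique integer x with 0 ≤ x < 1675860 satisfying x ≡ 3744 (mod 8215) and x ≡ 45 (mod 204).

1309929

Write x = 3744 + 8215·k. Then 8215·k ≡ 45 − 3744 ≡ 177 (mod 204).
Need 8215⁻¹ mod 204. Extended Euclid on (204, 55):
204 = 3·55 + 39
55 = 1·39 + 16
39 = 2·16 + 7
16 = 2·7 + 2
7 = 3·2 + 1
2 = 2·1 + 0
Back-substitute:
1 = 7 − 3·2
1 = −3·16 + 7·7
1 = 7·39 − 17·16
1 = −17·55 + 24·39
1 = 24·204 − 89·55
8215⁻¹ ≡ 115 (mod 204), so k ≡ 115·177 ≡ 159 (mod 204).
x = 3744 + 8215·159 = 1309929.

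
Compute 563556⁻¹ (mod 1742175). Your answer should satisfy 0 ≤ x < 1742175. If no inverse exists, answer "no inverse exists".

Euclidean algorithm on 1742175, 563556:
1742175 = 3*563556 + 51507
563556 = 10*51507 + 48486
51507 = 1*48486 + 3021
48486 = 16*3021 + 150
3021 = 20*150 + 21
150 = 7*21 + 3
21 = 7*3 + 0
The gcd is 3, not 1, hence no inverse exists.

no inverse exists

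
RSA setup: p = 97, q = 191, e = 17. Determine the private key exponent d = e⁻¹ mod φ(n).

1073

φ(n) = (p−1)(q−1) = 96·190 = 18240.
Need d with 17·d ≡ 1 (mod 18240). Apply the extended Euclidean algorithm:
18240 = 1072×17 + 16
17 = 1×16 + 1
16 = 16×1 + 0
Back-substitute:
1 = 17 − 16
1 = −18240 + 1073·17
So 17·1073 ≡ 1 (mod 18240), hence d = 1073.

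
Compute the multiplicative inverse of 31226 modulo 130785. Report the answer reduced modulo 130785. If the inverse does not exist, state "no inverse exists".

gcd(130785, 31226) by repeated division:
130785 = 4·31226 + 5881
31226 = 5·5881 + 1821
5881 = 3·1821 + 418
1821 = 4·418 + 149
418 = 2·149 + 120
149 = 1·120 + 29
120 = 4·29 + 4
29 = 7·4 + 1
4 = 4·1 + 0
The gcd is 1. Working backward:
1 = 29 − 7·4
1 = −7·120 + 29·29
1 = 29·149 − 36·120
1 = −36·418 + 101·149
1 = 101·1821 − 440·418
1 = −440·5881 + 1421·1821
1 = 1421·31226 − 7545·5881
1 = −7545·130785 + 31601·31226
So 31226·31601 ≡ 1 (mod 130785).

31601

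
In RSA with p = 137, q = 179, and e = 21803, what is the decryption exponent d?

φ(n) = (p−1)(q−1) = 136·178 = 24208.
Need d with 21803·d ≡ 1 (mod 24208). Apply the extended Euclidean algorithm:
24208 = 1×21803 + 2405
21803 = 9×2405 + 158
2405 = 15×158 + 35
158 = 4×35 + 18
35 = 1×18 + 17
18 = 1×17 + 1
17 = 17×1 + 0
Back-substitute:
1 = 18 − 17
1 = −35 + 2·18
1 = 2·158 − 9·35
1 = −9·2405 + 137·158
1 = 137·21803 − 1242·2405
1 = −1242·24208 + 1379·21803
So 21803·1379 ≡ 1 (mod 24208), hence d = 1379.

1379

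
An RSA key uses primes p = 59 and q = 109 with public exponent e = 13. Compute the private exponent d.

3373

φ(n) = (p−1)(q−1) = 58·108 = 6264.
Need d with 13·d ≡ 1 (mod 6264). Apply the extended Euclidean algorithm:
6264 = 481·13 + 11
13 = 1·11 + 2
11 = 5·2 + 1
2 = 2·1 + 0
Back-substitute:
1 = 11 − 5·2
1 = −5·13 + 6·11
1 = 6·6264 − 2891·13
So 13·(-2891) ≡ 1 (mod 6264), hence d ≡ -2891 ≡ 3373 (mod 6264).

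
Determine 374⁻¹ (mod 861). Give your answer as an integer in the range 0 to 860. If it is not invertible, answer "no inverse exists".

gcd(861, 374) by repeated division:
861 = 2×374 + 113
374 = 3×113 + 35
113 = 3×35 + 8
35 = 4×8 + 3
8 = 2×3 + 2
3 = 1×2 + 1
2 = 2×1 + 0
gcd = 1, so the inverse exists. Back-substitute:
1 = 3 − 2
1 = −8 + 3·3
1 = 3·35 − 13·8
1 = −13·113 + 42·35
1 = 42·374 − 139·113
1 = −139·861 + 320·374
So 374·320 ≡ 1 (mod 861).

320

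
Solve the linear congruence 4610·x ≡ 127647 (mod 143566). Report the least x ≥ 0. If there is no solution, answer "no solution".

no solution

gcd(4610, 143566):
143566 = 31*4610 + 656
4610 = 7*656 + 18
656 = 36*18 + 8
18 = 2*8 + 2
8 = 4*2 + 0
gcd = 2, but 2 ∤ 127647, so the congruence has no solution.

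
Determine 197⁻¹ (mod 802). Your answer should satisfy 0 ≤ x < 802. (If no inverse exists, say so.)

57

Extended Euclidean algorithm:
802 = 4×197 + 14
197 = 14×14 + 1
14 = 14×1 + 0
gcd = 1, so the inverse exists. Back-substitute:
1 = 197 − 14·14
1 = −14·802 + 57·197
So 197·57 ≡ 1 (mod 802).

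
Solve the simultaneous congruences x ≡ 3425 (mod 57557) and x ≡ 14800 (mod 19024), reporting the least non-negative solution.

Write x = 3425 + 57557·k. Then 57557·k ≡ 14800 − 3425 ≡ 11375 (mod 19024).
Need 57557⁻¹ mod 19024. Extended Euclid on (19024, 485):
19024 = 39×485 + 109
485 = 4×109 + 49
109 = 2×49 + 11
49 = 4×11 + 5
11 = 2×5 + 1
5 = 5×1 + 0
Back-substitute:
1 = 11 − 2·5
1 = −2·49 + 9·11
1 = 9·109 − 20·49
1 = −20·485 + 89·109
1 = 89·19024 − 3491·485
57557⁻¹ ≡ 15533 (mod 19024), so k ≡ 15533·11375 ≡ 11987 (mod 19024).
x = 3425 + 57557·11987 = 689939184.

689939184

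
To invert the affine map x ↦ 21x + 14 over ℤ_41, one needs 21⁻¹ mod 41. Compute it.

2

Run Euclid on (41, 21):
41 = 1*21 + 20
21 = 1*20 + 1
20 = 20*1 + 0
The gcd is 1. Working backward:
1 = 21 − 20
1 = −41 + 2·21
So 21·2 ≡ 1 (mod 41).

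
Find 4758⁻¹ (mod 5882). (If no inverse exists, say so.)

no inverse exists

Euclidean algorithm on 5882, 4758:
5882 = 1*4758 + 1124
4758 = 4*1124 + 262
1124 = 4*262 + 76
262 = 3*76 + 34
76 = 2*34 + 8
34 = 4*8 + 2
8 = 4*2 + 0
gcd(4758, 5882) = 2 ≠ 1, so 4758 has no multiplicative inverse modulo 5882.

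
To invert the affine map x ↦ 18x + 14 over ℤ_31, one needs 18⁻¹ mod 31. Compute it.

19

Extended Euclidean algorithm:
31 = 1*18 + 13
18 = 1*13 + 5
13 = 2*5 + 3
5 = 1*3 + 2
3 = 1*2 + 1
2 = 2*1 + 0
Since gcd(18, 31) = 1, back-substitute to write 1 as a combination:
1 = 3 − 2
1 = −5 + 2·3
1 = 2·13 − 5·5
1 = −5·18 + 7·13
1 = 7·31 − 12·18
Thus 18·(-12) ≡ 1 (mod 31); reducing, -12 mod 31 = 19.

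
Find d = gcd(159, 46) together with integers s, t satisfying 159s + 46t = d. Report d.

1

Repeated division:
159 = 3×46 + 21
46 = 2×21 + 4
21 = 5×4 + 1
4 = 4×1 + 0
gcd(159, 46) = 1.
Express as a combination:
1 = 21 − 5·4
1 = −5·46 + 11·21
1 = 11·159 − 38·46
So 1 = (11)·159 + (-38)·46.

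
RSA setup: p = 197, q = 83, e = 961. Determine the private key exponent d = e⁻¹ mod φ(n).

φ(n) = (p−1)(q−1) = 196·82 = 16072.
Need d with 961·d ≡ 1 (mod 16072). Apply the extended Euclidean algorithm:
16072 = 16·961 + 696
961 = 1·696 + 265
696 = 2·265 + 166
265 = 1·166 + 99
166 = 1·99 + 67
99 = 1·67 + 32
67 = 2·32 + 3
32 = 10·3 + 2
3 = 1·2 + 1
2 = 2·1 + 0
Back-substitute:
1 = 3 − 2
1 = −32 + 11·3
1 = 11·67 − 23·32
1 = −23·99 + 34·67
1 = 34·166 − 57·99
1 = −57·265 + 91·166
1 = 91·696 − 239·265
1 = −239·961 + 330·696
1 = 330·16072 − 5519·961
So 961·(-5519) ≡ 1 (mod 16072), hence d ≡ -5519 ≡ 10553 (mod 16072).

10553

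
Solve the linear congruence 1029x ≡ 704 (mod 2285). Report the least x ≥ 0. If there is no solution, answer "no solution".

1091

First find gcd(1029, 2285):
2285 = 2×1029 + 227
1029 = 4×227 + 121
227 = 1×121 + 106
121 = 1×106 + 15
106 = 7×15 + 1
15 = 15×1 + 0
gcd = 1, so a unique solution mod 2285 exists.
Back-substitute for the Bézout coefficients:
1 = 106 − 7·15
1 = −7·121 + 8·106
1 = 8·227 − 15·121
1 = −15·1029 + 68·227
1 = 68·2285 − 151·1029
So 1029·(-151) ≡ 1 (mod 2285), giving 1029⁻¹ ≡ 2134.
x ≡ 1029⁻¹·704 ≡ 2134·704 ≡ 1091 (mod 2285).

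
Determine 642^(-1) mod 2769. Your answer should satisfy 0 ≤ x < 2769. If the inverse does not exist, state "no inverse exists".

no inverse exists

Compute gcd(642, 2769):
2769 = 4×642 + 201
642 = 3×201 + 39
201 = 5×39 + 6
39 = 6×6 + 3
6 = 2×3 + 0
gcd(642, 2769) = 3 ≠ 1, so 642 has no multiplicative inverse modulo 2769.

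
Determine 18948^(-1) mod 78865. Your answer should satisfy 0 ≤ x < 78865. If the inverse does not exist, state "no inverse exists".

54587

Apply the Euclidean algorithm to 78865 and 18948:
78865 = 4*18948 + 3073
18948 = 6*3073 + 510
3073 = 6*510 + 13
510 = 39*13 + 3
13 = 4*3 + 1
3 = 3*1 + 0
gcd = 1, so the inverse exists. Back-substitute:
1 = 13 − 4·3
1 = −4·510 + 157·13
1 = 157·3073 − 946·510
1 = −946·18948 + 5833·3073
1 = 5833·78865 − 24278·18948
So 18948·(-24278) ≡ 1 (mod 78865), and -24278 ≡ 54587 (mod 78865).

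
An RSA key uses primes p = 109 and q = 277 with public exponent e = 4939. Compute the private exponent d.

φ(n) = (p−1)(q−1) = 108·276 = 29808.
Need d with 4939·d ≡ 1 (mod 29808). Apply the extended Euclidean algorithm:
29808 = 6·4939 + 174
4939 = 28·174 + 67
174 = 2·67 + 40
67 = 1·40 + 27
40 = 1·27 + 13
27 = 2·13 + 1
13 = 13·1 + 0
Back-substitute:
1 = 27 − 2·13
1 = −2·40 + 3·27
1 = 3·67 − 5·40
1 = −5·174 + 13·67
1 = 13·4939 − 369·174
1 = −369·29808 + 2227·4939
So 4939·2227 ≡ 1 (mod 29808), hence d = 2227.

2227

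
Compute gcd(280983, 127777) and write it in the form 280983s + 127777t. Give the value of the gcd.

Euclidean algorithm:
280983 = 2×127777 + 25429
127777 = 5×25429 + 632
25429 = 40×632 + 149
632 = 4×149 + 36
149 = 4×36 + 5
36 = 7×5 + 1
5 = 5×1 + 0
gcd(280983, 127777) = 1.
Express as a combination:
1 = 36 − 7·5
1 = −7·149 + 29·36
1 = 29·632 − 123·149
1 = −123·25429 + 4949·632
1 = 4949·127777 − 24868·25429
1 = −24868·280983 + 54685·127777
So 1 = (-24868)·280983 + (54685)·127777.

1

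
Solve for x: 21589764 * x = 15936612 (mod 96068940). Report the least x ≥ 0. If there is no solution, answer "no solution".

5969013

First find gcd(21589764, 96068940):
96068940 = 4*21589764 + 9709884
21589764 = 2*9709884 + 2169996
9709884 = 4*2169996 + 1029900
2169996 = 2*1029900 + 110196
1029900 = 9*110196 + 38136
110196 = 2*38136 + 33924
38136 = 1*33924 + 4212
33924 = 8*4212 + 228
4212 = 18*228 + 108
228 = 2*108 + 12
108 = 9*12 + 0
gcd = 12 and 12 | 15936612, so solutions exist. Divide through by 12: 1799147x ≡ 1328051 (mod 8005745).
Now find 1799147⁻¹ mod 8005745:
8005745 = 4*1799147 + 809157
1799147 = 2*809157 + 180833
809157 = 4*180833 + 85825
180833 = 2*85825 + 9183
85825 = 9*9183 + 3178
9183 = 2*3178 + 2827
3178 = 1*2827 + 351
2827 = 8*351 + 19
351 = 18*19 + 9
19 = 2*9 + 1
9 = 9*1 + 0
Back-substitute:
1 = 19 − 2·9
1 = −2·351 + 37·19
1 = 37·2827 − 298·351
1 = −298·3178 + 335·2827
1 = 335·9183 − 968·3178
1 = −968·85825 + 9047·9183
1 = 9047·180833 − 19062·85825
1 = −19062·809157 + 85295·180833
1 = 85295·1799147 − 189652·809157
1 = −189652·8005745 + 843903·1799147
So 1799147⁻¹ ≡ 843903 (mod 8005745).
Then x ≡ 843903·1328051 ≡ 5969013 (mod 8005745); the smallest non-negative solution is x = 5969013.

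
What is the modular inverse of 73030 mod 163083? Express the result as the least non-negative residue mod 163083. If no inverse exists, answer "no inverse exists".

gcd(163083, 73030) by repeated division:
163083 = 2*73030 + 17023
73030 = 4*17023 + 4938
17023 = 3*4938 + 2209
4938 = 2*2209 + 520
2209 = 4*520 + 129
520 = 4*129 + 4
129 = 32*4 + 1
4 = 4*1 + 0
Since gcd(73030, 163083) = 1, back-substitute to write 1 as a combination:
1 = 129 − 32·4
1 = −32·520 + 129·129
1 = 129·2209 − 548·520
1 = −548·4938 + 1225·2209
1 = 1225·17023 − 4223·4938
1 = −4223·73030 + 18117·17023
1 = 18117·163083 − 40457·73030
Hence 73030⁻¹ ≡ -40457 ≡ 122626 (mod 163083).

122626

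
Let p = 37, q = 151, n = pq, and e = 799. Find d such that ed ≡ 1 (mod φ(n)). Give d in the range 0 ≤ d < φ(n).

φ(n) = (p−1)(q−1) = 36·150 = 5400.
Need d with 799·d ≡ 1 (mod 5400). Apply the extended Euclidean algorithm:
5400 = 6*799 + 606
799 = 1*606 + 193
606 = 3*193 + 27
193 = 7*27 + 4
27 = 6*4 + 3
4 = 1*3 + 1
3 = 3*1 + 0
Back-substitute:
1 = 4 − 3
1 = −27 + 7·4
1 = 7·193 − 50·27
1 = −50·606 + 157·193
1 = 157·799 − 207·606
1 = −207·5400 + 1399·799
So 799·1399 ≡ 1 (mod 5400), hence d = 1399.

1399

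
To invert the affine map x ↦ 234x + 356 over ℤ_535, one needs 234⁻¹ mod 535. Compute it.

519

Extended Euclidean algorithm:
535 = 2·234 + 67
234 = 3·67 + 33
67 = 2·33 + 1
33 = 33·1 + 0
The gcd is 1. Working backward:
1 = 67 − 2·33
1 = −2·234 + 7·67
1 = 7·535 − 16·234
Hence 234⁻¹ ≡ -16 ≡ 519 (mod 535).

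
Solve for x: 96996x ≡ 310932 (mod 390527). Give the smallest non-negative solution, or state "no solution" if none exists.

First find gcd(96996, 390527):
390527 = 4*96996 + 2543
96996 = 38*2543 + 362
2543 = 7*362 + 9
362 = 40*9 + 2
9 = 4*2 + 1
2 = 2*1 + 0
gcd = 1, so a unique solution mod 390527 exists.
Back-substitute for the Bézout coefficients:
1 = 9 − 4·2
1 = −4·362 + 161·9
1 = 161·2543 − 1131·362
1 = −1131·96996 + 43139·2543
1 = 43139·390527 − 173687·96996
So 96996·(-173687) ≡ 1 (mod 390527), giving 96996⁻¹ ≡ 216840.
x ≡ 96996⁻¹·310932 ≡ 216840·310932 ≡ 351492 (mod 390527).

351492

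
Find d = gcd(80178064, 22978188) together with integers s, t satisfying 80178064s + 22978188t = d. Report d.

Euclidean algorithm:
80178064 = 3·22978188 + 11243500
22978188 = 2·11243500 + 491188
11243500 = 22·491188 + 437364
491188 = 1·437364 + 53824
437364 = 8·53824 + 6772
53824 = 7·6772 + 6420
6772 = 1·6420 + 352
6420 = 18·352 + 84
352 = 4·84 + 16
84 = 5·16 + 4
16 = 4·4 + 0
gcd(80178064, 22978188) = 4.
Express as a combination:
4 = 84 − 5·16
4 = −5·352 + 21·84
4 = 21·6420 − 383·352
4 = −383·6772 + 404·6420
4 = 404·53824 − 3211·6772
4 = −3211·437364 + 26092·53824
4 = 26092·491188 − 29303·437364
4 = −29303·11243500 + 670758·491188
4 = 670758·22978188 − 1370819·11243500
4 = −1370819·80178064 + 4783215·22978188
So 4 = (-1370819)·80178064 + (4783215)·22978188.

4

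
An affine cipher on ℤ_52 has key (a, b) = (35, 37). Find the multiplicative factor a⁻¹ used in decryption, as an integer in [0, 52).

3

gcd(52, 35) by repeated division:
52 = 1×35 + 17
35 = 2×17 + 1
17 = 17×1 + 0
gcd = 1, so the inverse exists. Back-substitute:
1 = 35 − 2·17
1 = −2·52 + 3·35
So 35·3 ≡ 1 (mod 52).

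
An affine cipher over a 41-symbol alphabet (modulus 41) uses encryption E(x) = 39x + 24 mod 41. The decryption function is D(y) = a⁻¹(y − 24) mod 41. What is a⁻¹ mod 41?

Apply the Euclidean algorithm to 41 and 39:
41 = 1*39 + 2
39 = 19*2 + 1
2 = 2*1 + 0
Since gcd(39, 41) = 1, back-substitute to write 1 as a combination:
1 = 39 − 19·2
1 = −19·41 + 20·39
So 39·20 ≡ 1 (mod 41).

20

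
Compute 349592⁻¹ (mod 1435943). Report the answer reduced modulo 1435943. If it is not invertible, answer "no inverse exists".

572390

Run Euclid on (1435943, 349592):
1435943 = 4×349592 + 37575
349592 = 9×37575 + 11417
37575 = 3×11417 + 3324
11417 = 3×3324 + 1445
3324 = 2×1445 + 434
1445 = 3×434 + 143
434 = 3×143 + 5
143 = 28×5 + 3
5 = 1×3 + 2
3 = 1×2 + 1
2 = 2×1 + 0
gcd = 1, so the inverse exists. Back-substitute:
1 = 3 − 2
1 = −5 + 2·3
1 = 2·143 − 57·5
1 = −57·434 + 173·143
1 = 173·1445 − 576·434
1 = −576·3324 + 1325·1445
1 = 1325·11417 − 4551·3324
1 = −4551·37575 + 14978·11417
1 = 14978·349592 − 139353·37575
1 = −139353·1435943 + 572390·349592
So 349592·572390 ≡ 1 (mod 1435943).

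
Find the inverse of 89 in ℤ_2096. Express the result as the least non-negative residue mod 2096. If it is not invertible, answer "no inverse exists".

1625

Extended Euclidean algorithm:
2096 = 23*89 + 49
89 = 1*49 + 40
49 = 1*40 + 9
40 = 4*9 + 4
9 = 2*4 + 1
4 = 4*1 + 0
The gcd is 1. Working backward:
1 = 9 − 2·4
1 = −2·40 + 9·9
1 = 9·49 − 11·40
1 = −11·89 + 20·49
1 = 20·2096 − 471·89
Hence 89⁻¹ ≡ -471 ≡ 1625 (mod 2096).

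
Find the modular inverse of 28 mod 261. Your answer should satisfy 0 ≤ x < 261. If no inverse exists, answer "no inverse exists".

Run Euclid on (261, 28):
261 = 9·28 + 9
28 = 3·9 + 1
9 = 9·1 + 0
Since gcd(28, 261) = 1, back-substitute to write 1 as a combination:
1 = 28 − 3·9
1 = −3·261 + 28·28
So 28·28 ≡ 1 (mod 261).

28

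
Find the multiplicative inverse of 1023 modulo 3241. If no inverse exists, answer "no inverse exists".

358

Extended Euclidean algorithm:
3241 = 3×1023 + 172
1023 = 5×172 + 163
172 = 1×163 + 9
163 = 18×9 + 1
9 = 9×1 + 0
gcd = 1, so the inverse exists. Back-substitute:
1 = 163 − 18·9
1 = −18·172 + 19·163
1 = 19·1023 − 113·172
1 = −113·3241 + 358·1023
So 1023·358 ≡ 1 (mod 3241).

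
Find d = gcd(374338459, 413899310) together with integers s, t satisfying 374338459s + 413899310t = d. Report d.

11

Apply Euclid's algorithm to 413899310 and 374338459:
413899310 = 1·374338459 + 39560851
374338459 = 9·39560851 + 18290800
39560851 = 2·18290800 + 2979251
18290800 = 6·2979251 + 415294
2979251 = 7·415294 + 72193
415294 = 5·72193 + 54329
72193 = 1·54329 + 17864
54329 = 3·17864 + 737
17864 = 24·737 + 176
737 = 4·176 + 33
176 = 5·33 + 11
33 = 3·11 + 0
gcd(374338459, 413899310) = 11.
Express as a combination:
11 = 176 − 5·33
11 = −5·737 + 21·176
11 = 21·17864 − 509·737
11 = −509·54329 + 1548·17864
11 = 1548·72193 − 2057·54329
11 = −2057·415294 + 11833·72193
11 = 11833·2979251 − 84888·415294
11 = −84888·18290800 + 521161·2979251
11 = 521161·39560851 − 1127210·18290800
11 = −1127210·374338459 + 10666051·39560851
11 = 10666051·413899310 − 11793261·374338459
So 11 = (10666051)·413899310 + (-11793261)·374338459.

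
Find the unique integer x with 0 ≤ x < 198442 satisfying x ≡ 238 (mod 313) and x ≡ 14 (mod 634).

Write x = 238 + 313·k. Then 313·k ≡ 14 − 238 ≡ 410 (mod 634).
Need 313⁻¹ mod 634. Extended Euclid on (634, 313):
634 = 2×313 + 8
313 = 39×8 + 1
8 = 8×1 + 0
Back-substitute:
1 = 313 − 39·8
1 = −39·634 + 79·313
313⁻¹ ≡ 79 (mod 634), so k ≡ 79·410 ≡ 56 (mod 634).
x = 238 + 313·56 = 17766.

17766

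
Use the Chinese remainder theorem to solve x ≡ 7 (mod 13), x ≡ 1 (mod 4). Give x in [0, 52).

Write x = 7 + 13·k. Then 13·k ≡ 1 − 7 ≡ 2 (mod 4).
Need 13⁻¹ mod 4. Extended Euclid on (4, 1):
4 = 4×1 + 0
13⁻¹ ≡ 1 (mod 4), so k ≡ 1·2 ≡ 2 (mod 4).
x = 7 + 13·2 = 33.

33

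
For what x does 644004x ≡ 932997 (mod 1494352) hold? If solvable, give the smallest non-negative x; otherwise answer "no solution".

no solution

gcd(644004, 1494352):
1494352 = 2×644004 + 206344
644004 = 3×206344 + 24972
206344 = 8×24972 + 6568
24972 = 3×6568 + 5268
6568 = 1×5268 + 1300
5268 = 4×1300 + 68
1300 = 19×68 + 8
68 = 8×8 + 4
8 = 2×4 + 0
gcd = 4, but 4 ∤ 932997, so the congruence has no solution.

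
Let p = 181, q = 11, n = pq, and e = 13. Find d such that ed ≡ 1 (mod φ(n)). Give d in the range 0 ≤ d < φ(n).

277

φ(n) = (p−1)(q−1) = 180·10 = 1800.
Need d with 13·d ≡ 1 (mod 1800). Apply the extended Euclidean algorithm:
1800 = 138×13 + 6
13 = 2×6 + 1
6 = 6×1 + 0
Back-substitute:
1 = 13 − 2·6
1 = −2·1800 + 277·13
So 13·277 ≡ 1 (mod 1800), hence d = 277.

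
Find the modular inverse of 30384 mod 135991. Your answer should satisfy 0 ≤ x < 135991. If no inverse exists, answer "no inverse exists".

105453

Run Euclid on (135991, 30384):
135991 = 4×30384 + 14455
30384 = 2×14455 + 1474
14455 = 9×1474 + 1189
1474 = 1×1189 + 285
1189 = 4×285 + 49
285 = 5×49 + 40
49 = 1×40 + 9
40 = 4×9 + 4
9 = 2×4 + 1
4 = 4×1 + 0
gcd = 1, so the inverse exists. Back-substitute:
1 = 9 − 2·4
1 = −2·40 + 9·9
1 = 9·49 − 11·40
1 = −11·285 + 64·49
1 = 64·1189 − 267·285
1 = −267·1474 + 331·1189
1 = 331·14455 − 3246·1474
1 = −3246·30384 + 6823·14455
1 = 6823·135991 − 30538·30384
Thus 30384·(-30538) ≡ 1 (mod 135991); reducing, -30538 mod 135991 = 105453.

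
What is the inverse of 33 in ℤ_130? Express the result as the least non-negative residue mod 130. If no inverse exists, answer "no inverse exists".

67

Extended Euclidean algorithm:
130 = 3·33 + 31
33 = 1·31 + 2
31 = 15·2 + 1
2 = 2·1 + 0
The gcd is 1. Working backward:
1 = 31 − 15·2
1 = −15·33 + 16·31
1 = 16·130 − 63·33
Thus 33·(-63) ≡ 1 (mod 130); reducing, -63 mod 130 = 67.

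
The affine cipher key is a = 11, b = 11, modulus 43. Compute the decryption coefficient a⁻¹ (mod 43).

4

Apply the Euclidean algorithm to 43 and 11:
43 = 3*11 + 10
11 = 1*10 + 1
10 = 10*1 + 0
gcd = 1, so the inverse exists. Back-substitute:
1 = 11 − 10
1 = −43 + 4·11
So 11·4 ≡ 1 (mod 43).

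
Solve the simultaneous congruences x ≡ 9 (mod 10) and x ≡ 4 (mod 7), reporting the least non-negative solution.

Write x = 9 + 10·k. Then 10·k ≡ 4 − 9 ≡ 2 (mod 7).
Need 10⁻¹ mod 7. Extended Euclid on (7, 3):
7 = 2×3 + 1
3 = 3×1 + 0
Back-substitute:
1 = 7 − 2·3
10⁻¹ ≡ 5 (mod 7), so k ≡ 5·2 ≡ 3 (mod 7).
x = 9 + 10·3 = 39.

39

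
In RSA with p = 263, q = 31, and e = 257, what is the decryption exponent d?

7493

φ(n) = (p−1)(q−1) = 262·30 = 7860.
Need d with 257·d ≡ 1 (mod 7860). Apply the extended Euclidean algorithm:
7860 = 30*257 + 150
257 = 1*150 + 107
150 = 1*107 + 43
107 = 2*43 + 21
43 = 2*21 + 1
21 = 21*1 + 0
Back-substitute:
1 = 43 − 2·21
1 = −2·107 + 5·43
1 = 5·150 − 7·107
1 = −7·257 + 12·150
1 = 12·7860 − 367·257
So 257·(-367) ≡ 1 (mod 7860), hence d ≡ -367 ≡ 7493 (mod 7860).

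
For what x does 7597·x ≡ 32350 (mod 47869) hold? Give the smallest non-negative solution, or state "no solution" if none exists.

40249

First find gcd(7597, 47869):
47869 = 6*7597 + 2287
7597 = 3*2287 + 736
2287 = 3*736 + 79
736 = 9*79 + 25
79 = 3*25 + 4
25 = 6*4 + 1
4 = 4*1 + 0
gcd = 1, so a unique solution mod 47869 exists.
Back-substitute for the Bézout coefficients:
1 = 25 − 6·4
1 = −6·79 + 19·25
1 = 19·736 − 177·79
1 = −177·2287 + 550·736
1 = 550·7597 − 1827·2287
1 = −1827·47869 + 11512·7597
So 7597·(11512) ≡ 1 (mod 47869), giving 7597⁻¹ ≡ 11512.
x ≡ 7597⁻¹·32350 ≡ 11512·32350 ≡ 40249 (mod 47869).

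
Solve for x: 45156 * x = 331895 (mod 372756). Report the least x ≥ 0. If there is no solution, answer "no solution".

gcd(45156, 372756):
372756 = 8·45156 + 11508
45156 = 3·11508 + 10632
11508 = 1·10632 + 876
10632 = 12·876 + 120
876 = 7·120 + 36
120 = 3·36 + 12
36 = 3·12 + 0
gcd = 12, but 12 ∤ 331895, so the congruence has no solution.

no solution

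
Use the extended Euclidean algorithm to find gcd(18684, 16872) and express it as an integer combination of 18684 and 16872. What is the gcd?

12

Euclidean algorithm:
18684 = 1*16872 + 1812
16872 = 9*1812 + 564
1812 = 3*564 + 120
564 = 4*120 + 84
120 = 1*84 + 36
84 = 2*36 + 12
36 = 3*12 + 0
gcd(18684, 16872) = 12.
Express as a combination:
12 = 84 − 2·36
12 = −2·120 + 3·84
12 = 3·564 − 14·120
12 = −14·1812 + 45·564
12 = 45·16872 − 419·1812
12 = −419·18684 + 464·16872
So 12 = (-419)·18684 + (464)·16872.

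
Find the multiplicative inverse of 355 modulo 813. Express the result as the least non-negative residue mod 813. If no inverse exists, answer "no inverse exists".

442

gcd(813, 355) by repeated division:
813 = 2×355 + 103
355 = 3×103 + 46
103 = 2×46 + 11
46 = 4×11 + 2
11 = 5×2 + 1
2 = 2×1 + 0
Since gcd(355, 813) = 1, back-substitute to write 1 as a combination:
1 = 11 − 5·2
1 = −5·46 + 21·11
1 = 21·103 − 47·46
1 = −47·355 + 162·103
1 = 162·813 − 371·355
Hence 355⁻¹ ≡ -371 ≡ 442 (mod 813).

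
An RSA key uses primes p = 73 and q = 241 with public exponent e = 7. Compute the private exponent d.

12343

φ(n) = (p−1)(q−1) = 72·240 = 17280.
Need d with 7·d ≡ 1 (mod 17280). Apply the extended Euclidean algorithm:
17280 = 2468·7 + 4
7 = 1·4 + 3
4 = 1·3 + 1
3 = 3·1 + 0
Back-substitute:
1 = 4 − 3
1 = −7 + 2·4
1 = 2·17280 − 4937·7
So 7·(-4937) ≡ 1 (mod 17280), hence d ≡ -4937 ≡ 12343 (mod 17280).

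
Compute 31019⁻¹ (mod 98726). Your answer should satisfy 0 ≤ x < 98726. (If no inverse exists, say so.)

gcd(98726, 31019) by repeated division:
98726 = 3*31019 + 5669
31019 = 5*5669 + 2674
5669 = 2*2674 + 321
2674 = 8*321 + 106
321 = 3*106 + 3
106 = 35*3 + 1
3 = 3*1 + 0
Since gcd(31019, 98726) = 1, back-substitute to write 1 as a combination:
1 = 106 − 35·3
1 = −35·321 + 106·106
1 = 106·2674 − 883·321
1 = −883·5669 + 1872·2674
1 = 1872·31019 − 10243·5669
1 = −10243·98726 + 32601·31019
So 31019·32601 ≡ 1 (mod 98726).

32601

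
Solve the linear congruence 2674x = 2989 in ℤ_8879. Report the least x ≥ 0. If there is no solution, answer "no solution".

4859

First find gcd(2674, 8879):
8879 = 3×2674 + 857
2674 = 3×857 + 103
857 = 8×103 + 33
103 = 3×33 + 4
33 = 8×4 + 1
4 = 4×1 + 0
gcd = 1, so a unique solution mod 8879 exists.
Back-substitute for the Bézout coefficients:
1 = 33 − 8·4
1 = −8·103 + 25·33
1 = 25·857 − 208·103
1 = −208·2674 + 649·857
1 = 649·8879 − 2155·2674
So 2674·(-2155) ≡ 1 (mod 8879), giving 2674⁻¹ ≡ 6724.
x ≡ 2674⁻¹·2989 ≡ 6724·2989 ≡ 4859 (mod 8879).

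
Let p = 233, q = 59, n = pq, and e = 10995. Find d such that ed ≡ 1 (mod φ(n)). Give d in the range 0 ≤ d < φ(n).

9563

φ(n) = (p−1)(q−1) = 232·58 = 13456.
Need d with 10995·d ≡ 1 (mod 13456). Apply the extended Euclidean algorithm:
13456 = 1*10995 + 2461
10995 = 4*2461 + 1151
2461 = 2*1151 + 159
1151 = 7*159 + 38
159 = 4*38 + 7
38 = 5*7 + 3
7 = 2*3 + 1
3 = 3*1 + 0
Back-substitute:
1 = 7 − 2·3
1 = −2·38 + 11·7
1 = 11·159 − 46·38
1 = −46·1151 + 333·159
1 = 333·2461 − 712·1151
1 = −712·10995 + 3181·2461
1 = 3181·13456 − 3893·10995
So 10995·(-3893) ≡ 1 (mod 13456), hence d ≡ -3893 ≡ 9563 (mod 13456).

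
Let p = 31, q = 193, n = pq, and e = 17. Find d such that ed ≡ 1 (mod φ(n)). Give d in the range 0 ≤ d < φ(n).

φ(n) = (p−1)(q−1) = 30·192 = 5760.
Need d with 17·d ≡ 1 (mod 5760). Apply the extended Euclidean algorithm:
5760 = 338×17 + 14
17 = 1×14 + 3
14 = 4×3 + 2
3 = 1×2 + 1
2 = 2×1 + 0
Back-substitute:
1 = 3 − 2
1 = −14 + 5·3
1 = 5·17 − 6·14
1 = −6·5760 + 2033·17
So 17·2033 ≡ 1 (mod 5760), hence d = 2033.

2033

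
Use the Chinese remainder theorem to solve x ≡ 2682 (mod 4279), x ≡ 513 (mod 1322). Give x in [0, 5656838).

1906837

Write x = 2682 + 4279·k. Then 4279·k ≡ 513 − 2682 ≡ 475 (mod 1322).
Need 4279⁻¹ mod 1322. Extended Euclid on (1322, 313):
1322 = 4·313 + 70
313 = 4·70 + 33
70 = 2·33 + 4
33 = 8·4 + 1
4 = 4·1 + 0
Back-substitute:
1 = 33 − 8·4
1 = −8·70 + 17·33
1 = 17·313 − 76·70
1 = −76·1322 + 321·313
4279⁻¹ ≡ 321 (mod 1322), so k ≡ 321·475 ≡ 445 (mod 1322).
x = 2682 + 4279·445 = 1906837.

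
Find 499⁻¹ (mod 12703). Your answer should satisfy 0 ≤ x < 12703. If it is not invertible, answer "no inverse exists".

9750

Extended Euclidean algorithm:
12703 = 25*499 + 228
499 = 2*228 + 43
228 = 5*43 + 13
43 = 3*13 + 4
13 = 3*4 + 1
4 = 4*1 + 0
The gcd is 1. Working backward:
1 = 13 − 3·4
1 = −3·43 + 10·13
1 = 10·228 − 53·43
1 = −53·499 + 116·228
1 = 116·12703 − 2953·499
Hence 499⁻¹ ≡ -2953 ≡ 9750 (mod 12703).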